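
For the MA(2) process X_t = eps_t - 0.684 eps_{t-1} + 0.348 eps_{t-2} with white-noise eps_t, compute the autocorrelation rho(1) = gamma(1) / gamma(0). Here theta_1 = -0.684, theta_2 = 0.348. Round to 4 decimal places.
\rho(1) = -0.5803

For an MA(q) process with theta_0 = 1, the autocovariance is
  gamma(k) = sigma^2 * sum_{i=0..q-k} theta_i * theta_{i+k},
and rho(k) = gamma(k) / gamma(0). Sigma^2 cancels.
  numerator   = (1)*(-0.684) + (-0.684)*(0.348) = -0.922032.
  denominator = (1)^2 + (-0.684)^2 + (0.348)^2 = 1.58896.
  rho(1) = -0.922032 / 1.58896 = -0.5803.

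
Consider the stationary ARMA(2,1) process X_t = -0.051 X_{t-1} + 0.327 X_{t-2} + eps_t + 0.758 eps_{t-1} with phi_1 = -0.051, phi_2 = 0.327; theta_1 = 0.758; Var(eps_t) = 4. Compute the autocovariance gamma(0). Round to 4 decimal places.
\gamma(0) = 6.5756

Multiply the model equation by X_{t-k} and take expectations. With theta_0 = psi_0 = 1 and psi_j the MA(infinity) weights, this gives
  gamma(k) - sum_i phi_i gamma(k-i) = c_k,
  c_k = sigma^2 * sum_{j=k..q} theta_j psi_{j-k}   (c_k = 0 for k > q),
using gamma(-m) = gamma(m).
psi-weights needed (psi_j = theta_j + sum_i phi_i psi_{j-i}):
  psi_1 = theta_1 + phi_1 = 0.758 + (-0.051) = 0.707
Right-hand sides:
  c_0 = sigma^2 (1 + theta_1 psi_1) = 4 * (1 + (0.758)(0.707)) = 4 * 1.535906 = 6.143624
  c_1 = sigma^2 theta_1 = 4 * (0.758) = 3.032
  c_2 = 0
Equations for k = 0, 1, 2 (AR order 2, c_2 = 0):
  (E0) gamma(0) = phi_1 gamma(1) + phi_2 gamma(2) + c_0
  (E1) gamma(1) = phi_1 gamma(0) + phi_2 gamma(1) + c_1
  (E2) gamma(2) = phi_1 gamma(1) + phi_2 gamma(0)
From (E1): gamma(1) = A gamma(0) + B with
  A = phi_1 / (1 - phi_2) = -0.051 / 0.673 = -0.07578,   B = c_1 / (1 - phi_2) = 3.032 / 0.673 = 4.505201.
Insert (E2) into (E0): gamma(0) (1 - phi_2^2) = phi_1 (1 + phi_2) gamma(1) + c_0.
  phi_1 (1 + phi_2) = (-0.051)(1.327) = -0.067677,   1 - phi_2^2 = 0.893071.
Replace gamma(1) by A gamma(0) + B and collect gamma(0):
  gamma(0) [0.893071 - (-0.067677)(-0.07578)] = (-0.067677)(4.505201) + 6.143624
  gamma(0) * 0.887942 = 5.838726
  gamma(0) = 5.838726 / 0.887942 = 6.575568.
Therefore gamma(0) = 6.5756 (to 4 decimal places).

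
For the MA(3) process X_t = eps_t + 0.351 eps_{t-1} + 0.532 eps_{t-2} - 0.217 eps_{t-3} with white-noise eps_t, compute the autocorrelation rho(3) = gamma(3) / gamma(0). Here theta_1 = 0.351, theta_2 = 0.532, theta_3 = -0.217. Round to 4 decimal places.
\rho(3) = -0.1493

For an MA(q) process with theta_0 = 1, the autocovariance is
  gamma(k) = sigma^2 * sum_{i=0..q-k} theta_i * theta_{i+k},
and rho(k) = gamma(k) / gamma(0). Sigma^2 cancels.
  numerator   = (1)*(-0.217) = -0.217.
  denominator = (1)^2 + (0.351)^2 + (0.532)^2 + (-0.217)^2 = 1.453314.
  rho(3) = -0.217 / 1.453314 = -0.1493.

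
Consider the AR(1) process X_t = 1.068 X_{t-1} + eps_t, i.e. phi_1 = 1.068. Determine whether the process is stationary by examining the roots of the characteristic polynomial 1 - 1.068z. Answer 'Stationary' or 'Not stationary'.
\text{Not stationary}

The AR(p) characteristic polynomial is P(z) = 1 - 1.068z.
Stationarity requires all roots to lie outside the unit circle, i.e. |z| > 1 for every root.
This is linear in z: 1 + (-1.068) z = 0  =>  z = -1/(-1.068) = 0.93633,  |z| = 0.93633.
Moduli of all roots: 0.9363.
All moduli strictly greater than 1? No.
Verdict: Not stationary.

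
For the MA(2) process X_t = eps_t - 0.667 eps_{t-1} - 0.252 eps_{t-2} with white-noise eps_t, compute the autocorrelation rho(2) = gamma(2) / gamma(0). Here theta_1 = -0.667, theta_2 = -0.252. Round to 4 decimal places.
\rho(2) = -0.1671

For an MA(q) process with theta_0 = 1, the autocovariance is
  gamma(k) = sigma^2 * sum_{i=0..q-k} theta_i * theta_{i+k},
and rho(k) = gamma(k) / gamma(0). Sigma^2 cancels.
  numerator   = (1)*(-0.252) = -0.252.
  denominator = (1)^2 + (-0.667)^2 + (-0.252)^2 = 1.508393.
  rho(2) = -0.252 / 1.508393 = -0.1671.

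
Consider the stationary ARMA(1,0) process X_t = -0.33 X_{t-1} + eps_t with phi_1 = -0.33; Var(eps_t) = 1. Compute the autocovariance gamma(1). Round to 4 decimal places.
\gamma(1) = -0.3703

Multiply the model equation by X_{t-k} and take expectations. With theta_0 = psi_0 = 1 and psi_j the MA(infinity) weights, this gives
  gamma(k) - sum_i phi_i gamma(k-i) = c_k,
  c_k = sigma^2 * sum_{j=k..q} theta_j psi_{j-k}   (c_k = 0 for k > q),
using gamma(-m) = gamma(m).
Pure AR (q = 0): c_0 = sigma^2 = 1, c_k = 0 for k >= 1.
Equations for k = 0 and k = 1 (AR order 1):
  gamma(0) = phi_1 gamma(1) + c_0
  gamma(1) = phi_1 gamma(0) + c_1
Substituting the second into the first: gamma(0) (1 - phi_1^2) = c_0 + phi_1 c_1, so
  gamma(0) = c_0 / (1 - phi_1^2) = 1 / (1 - (-0.33)^2) = 1 / 0.8911 = 1.122209.
  gamma(1) = phi_1 gamma(0) = (-0.33)(1.122209) = -0.370329.
Therefore gamma(1) = -0.3703 (to 4 decimal places).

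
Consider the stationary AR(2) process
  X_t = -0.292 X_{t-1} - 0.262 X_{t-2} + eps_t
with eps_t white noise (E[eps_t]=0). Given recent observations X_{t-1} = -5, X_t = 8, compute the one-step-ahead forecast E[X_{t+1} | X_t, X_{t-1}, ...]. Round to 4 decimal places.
E[X_{t+1} \mid \mathcal F_t] = -1.0260

For an AR(p) model X_t = c + sum_i phi_i X_{t-i} + eps_t, the
one-step-ahead conditional mean is
  E[X_{t+1} | X_t, ...] = c + sum_i phi_i X_{t+1-i}.
Substitute known values:
  E[X_{t+1} | ...] = (-0.292) * (8) + (-0.262) * (-5)
                   = -1.0260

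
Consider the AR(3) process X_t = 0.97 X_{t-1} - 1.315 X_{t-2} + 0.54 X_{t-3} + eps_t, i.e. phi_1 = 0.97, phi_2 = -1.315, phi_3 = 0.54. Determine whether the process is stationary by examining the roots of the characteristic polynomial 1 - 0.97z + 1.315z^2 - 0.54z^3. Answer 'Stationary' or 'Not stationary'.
\text{Not stationary}

The AR(p) characteristic polynomial is P(z) = 1 - 0.97z + 1.315z^2 - 0.54z^3.
Stationarity requires all roots to lie outside the unit circle, i.e. |z| > 1 for every root.
Degree 3: look for a simple real root z0 first, then factor out (1 - z/z0) and solve the remaining quadratic.
Testing z0 = 2: P(2) = 1 + (-0.97)(2) + (1.315)(2)^2 + (-0.54)(2)^3
  = 1 + (-1.94) + (5.26) + (-4.32) = 0.  So z_0 = 2 is a root, |z_0| = 2.
Divide out the factor (1 - 0.5 z) = (1 - z/z0) (since 1/z0 = 0.5):
  P(z) = (1 - 0.5 z)(1 + (-0.47) z + (1.08) z^2)
  [check: z-coef -0.47 - (0.5) = -0.97; z^2-coef 1.08 - (0.5)(-0.47) = 1.315; z^3-coef -(0.5)(1.08) = -0.54.]
Remaining roots from the quadratic factor 1 + (-0.47) z + (1.08) z^2:
  Set 1 + (-0.47) z + (1.08) z^2 = 0, i.e. a z^2 + b z + c = 0 with a = 1.08, b = -0.47, c = 1.
  Discriminant D = b^2 - 4ac = (-0.47)^2 - 4*(1.08)*1 = 0.2209 - (4.32) = -4.0991.
  D < 0, so the roots are the complex-conjugate pair z = (-b +/- i sqrt(-D)) / (2a) = 0.2176 +/- 0.9373i.
  For a conjugate pair |z|^2 = z * conj(z) = (product of roots) = c/a = 1/(1.08) = 0.925926, so |z| = sqrt(0.925926) = 0.9623 for both roots.
Moduli of all roots: 2.0000, 0.9623, 0.9623.
All moduli strictly greater than 1? No.
Verdict: Not stationary.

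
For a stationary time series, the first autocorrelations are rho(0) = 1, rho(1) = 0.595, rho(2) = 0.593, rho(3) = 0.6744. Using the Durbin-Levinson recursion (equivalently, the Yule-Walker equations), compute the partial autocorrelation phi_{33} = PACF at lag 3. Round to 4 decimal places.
\phi_{33} = 0.4161

The PACF at lag k is phi_{kk}, the last component of the solution
to the Yule-Walker system G_k phi = r_k where
  (G_k)_{ij} = rho(|i - j|), (r_k)_i = rho(i), i,j = 1..k.
Equivalently, Durbin-Levinson gives phi_{kk} iteratively:
  phi_{11} = rho(1)
  phi_{kk} = [rho(k) - sum_{j=1..k-1} phi_{k-1,j} rho(k-j)]
            / [1 - sum_{j=1..k-1} phi_{k-1,j} rho(j)],
  phi_{k,j} = phi_{k-1,j} - phi_{kk} phi_{k-1,k-j},  j = 1..k-1.
Step k = 1:
  phi_11 = rho(1) = 0.595.
Step k = 2:
  phi_22 = [rho(2) - phi_11 rho(1)] / [1 - phi_11 rho(1)] = [0.593 - (0.595)(0.595)] / [1 - (0.595)(0.595)]
         = 0.238975 / 0.645975 = 0.369945.
  Update: phi_21 = phi_11 - phi_22 phi_11 = 0.595 - (0.369945)(0.595) = 0.374883.
Step k = 3:
  phi_33 = [rho(3) - phi_21 rho(2) - phi_22 rho(1)] / [1 - phi_21 rho(1) - phi_22 rho(2)]
    numerator   = 0.6744 - (0.374883)(0.593) - (0.369945)(0.595) = 0.23197735
    denominator = 1 - (0.374883)(0.595) - (0.369945)(0.593) = 0.55756748
  phi_33 = 0.23197735 / 0.55756748 = 0.4161.
Therefore phi_{33} = 0.4161.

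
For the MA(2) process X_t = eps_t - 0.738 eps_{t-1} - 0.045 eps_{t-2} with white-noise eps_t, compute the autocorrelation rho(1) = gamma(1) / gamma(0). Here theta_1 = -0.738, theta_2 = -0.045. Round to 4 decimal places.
\rho(1) = -0.4557

For an MA(q) process with theta_0 = 1, the autocovariance is
  gamma(k) = sigma^2 * sum_{i=0..q-k} theta_i * theta_{i+k},
and rho(k) = gamma(k) / gamma(0). Sigma^2 cancels.
  numerator   = (1)*(-0.738) + (-0.738)*(-0.045) = -0.70479.
  denominator = (1)^2 + (-0.738)^2 + (-0.045)^2 = 1.546669.
  rho(1) = -0.70479 / 1.546669 = -0.4557.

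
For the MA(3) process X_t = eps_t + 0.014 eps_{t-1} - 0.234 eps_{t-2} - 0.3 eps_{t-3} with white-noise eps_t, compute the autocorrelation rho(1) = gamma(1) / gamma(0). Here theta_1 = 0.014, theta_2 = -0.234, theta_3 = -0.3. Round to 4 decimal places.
\rho(1) = 0.0707

For an MA(q) process with theta_0 = 1, the autocovariance is
  gamma(k) = sigma^2 * sum_{i=0..q-k} theta_i * theta_{i+k},
and rho(k) = gamma(k) / gamma(0). Sigma^2 cancels.
  numerator   = (1)*(0.014) + (0.014)*(-0.234) + (-0.234)*(-0.3) = 0.080924.
  denominator = (1)^2 + (0.014)^2 + (-0.234)^2 + (-0.3)^2 = 1.144952.
  rho(1) = 0.080924 / 1.144952 = 0.0707.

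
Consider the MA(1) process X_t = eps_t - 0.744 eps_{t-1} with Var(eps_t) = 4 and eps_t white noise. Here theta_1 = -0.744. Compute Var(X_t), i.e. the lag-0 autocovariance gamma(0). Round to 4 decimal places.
\gamma(0) = 6.2141

For an MA(q) process X_t = eps_t + sum_i theta_i eps_{t-i} with
Var(eps_t) = sigma^2, the variance is
  gamma(0) = sigma^2 * (1 + sum_i theta_i^2).
  sum_i theta_i^2 = (-0.744)^2 = 0.553536.
  gamma(0) = 4 * (1 + 0.553536) = 4 * 1.553536 = 6.214144, which rounds to 6.2141.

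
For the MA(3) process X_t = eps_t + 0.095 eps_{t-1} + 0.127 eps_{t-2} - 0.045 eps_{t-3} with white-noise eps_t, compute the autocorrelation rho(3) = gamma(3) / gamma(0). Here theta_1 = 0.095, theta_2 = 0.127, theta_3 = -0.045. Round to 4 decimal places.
\rho(3) = -0.0438

For an MA(q) process with theta_0 = 1, the autocovariance is
  gamma(k) = sigma^2 * sum_{i=0..q-k} theta_i * theta_{i+k},
and rho(k) = gamma(k) / gamma(0). Sigma^2 cancels.
  numerator   = (1)*(-0.045) = -0.045.
  denominator = (1)^2 + (0.095)^2 + (0.127)^2 + (-0.045)^2 = 1.027179.
  rho(3) = -0.045 / 1.027179 = -0.0438.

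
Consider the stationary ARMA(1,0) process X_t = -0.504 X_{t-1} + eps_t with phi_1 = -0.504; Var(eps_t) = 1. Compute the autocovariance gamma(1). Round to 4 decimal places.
\gamma(1) = -0.6756

Multiply the model equation by X_{t-k} and take expectations. With theta_0 = psi_0 = 1 and psi_j the MA(infinity) weights, this gives
  gamma(k) - sum_i phi_i gamma(k-i) = c_k,
  c_k = sigma^2 * sum_{j=k..q} theta_j psi_{j-k}   (c_k = 0 for k > q),
using gamma(-m) = gamma(m).
Pure AR (q = 0): c_0 = sigma^2 = 1, c_k = 0 for k >= 1.
Equations for k = 0 and k = 1 (AR order 1):
  gamma(0) = phi_1 gamma(1) + c_0
  gamma(1) = phi_1 gamma(0) + c_1
Substituting the second into the first: gamma(0) (1 - phi_1^2) = c_0 + phi_1 c_1, so
  gamma(0) = c_0 / (1 - phi_1^2) = 1 / (1 - (-0.504)^2) = 1 / 0.745984 = 1.340511.
  gamma(1) = phi_1 gamma(0) = (-0.504)(1.340511) = -0.675618.
Therefore gamma(1) = -0.6756 (to 4 decimal places).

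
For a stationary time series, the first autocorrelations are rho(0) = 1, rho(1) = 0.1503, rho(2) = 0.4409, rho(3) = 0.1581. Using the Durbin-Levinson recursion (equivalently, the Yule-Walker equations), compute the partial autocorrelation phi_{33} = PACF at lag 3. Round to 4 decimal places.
\phi_{33} = 0.0700

The PACF at lag k is phi_{kk}, the last component of the solution
to the Yule-Walker system G_k phi = r_k where
  (G_k)_{ij} = rho(|i - j|), (r_k)_i = rho(i), i,j = 1..k.
Equivalently, Durbin-Levinson gives phi_{kk} iteratively:
  phi_{11} = rho(1)
  phi_{kk} = [rho(k) - sum_{j=1..k-1} phi_{k-1,j} rho(k-j)]
            / [1 - sum_{j=1..k-1} phi_{k-1,j} rho(j)],
  phi_{k,j} = phi_{k-1,j} - phi_{kk} phi_{k-1,k-j},  j = 1..k-1.
Step k = 1:
  phi_11 = rho(1) = 0.1503.
Step k = 2:
  phi_22 = [rho(2) - phi_11 rho(1)] / [1 - phi_11 rho(1)] = [0.4409 - (0.1503)(0.1503)] / [1 - (0.1503)(0.1503)]
         = 0.41830991 / 0.97740991 = 0.427978.
  Update: phi_21 = phi_11 - phi_22 phi_11 = 0.1503 - (0.427978)(0.1503) = 0.085975.
Step k = 3:
  phi_33 = [rho(3) - phi_21 rho(2) - phi_22 rho(1)] / [1 - phi_21 rho(1) - phi_22 rho(2)]
    numerator   = 0.1581 - (0.085975)(0.4409) - (0.427978)(0.1503) = 0.05586857
    denominator = 1 - (0.085975)(0.1503) - (0.427978)(0.4409) = 0.79838248
  phi_33 = 0.05586857 / 0.79838248 = 0.07.
Therefore phi_{33} = 0.0700.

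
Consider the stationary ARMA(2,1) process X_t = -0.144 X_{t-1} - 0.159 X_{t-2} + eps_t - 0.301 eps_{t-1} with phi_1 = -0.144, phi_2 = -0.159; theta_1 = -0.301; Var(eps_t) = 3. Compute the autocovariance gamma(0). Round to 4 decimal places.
\gamma(0) = 3.6431

Multiply the model equation by X_{t-k} and take expectations. With theta_0 = psi_0 = 1 and psi_j the MA(infinity) weights, this gives
  gamma(k) - sum_i phi_i gamma(k-i) = c_k,
  c_k = sigma^2 * sum_{j=k..q} theta_j psi_{j-k}   (c_k = 0 for k > q),
using gamma(-m) = gamma(m).
psi-weights needed (psi_j = theta_j + sum_i phi_i psi_{j-i}):
  psi_1 = theta_1 + phi_1 = -0.301 + (-0.144) = -0.445
Right-hand sides:
  c_0 = sigma^2 (1 + theta_1 psi_1) = 3 * (1 + (-0.301)(-0.445)) = 3 * 1.133945 = 3.401835
  c_1 = sigma^2 theta_1 = 3 * (-0.301) = -0.903
  c_2 = 0
Equations for k = 0, 1, 2 (AR order 2, c_2 = 0):
  (E0) gamma(0) = phi_1 gamma(1) + phi_2 gamma(2) + c_0
  (E1) gamma(1) = phi_1 gamma(0) + phi_2 gamma(1) + c_1
  (E2) gamma(2) = phi_1 gamma(1) + phi_2 gamma(0)
From (E1): gamma(1) = A gamma(0) + B with
  A = phi_1 / (1 - phi_2) = -0.144 / 1.159 = -0.124245,   B = c_1 / (1 - phi_2) = -0.903 / 1.159 = -0.77912.
Insert (E2) into (E0): gamma(0) (1 - phi_2^2) = phi_1 (1 + phi_2) gamma(1) + c_0.
  phi_1 (1 + phi_2) = (-0.144)(0.841) = -0.121104,   1 - phi_2^2 = 0.974719.
Replace gamma(1) by A gamma(0) + B and collect gamma(0):
  gamma(0) [0.974719 - (-0.121104)(-0.124245)] = (-0.121104)(-0.77912) + 3.401835
  gamma(0) * 0.959672 = 3.49619
  gamma(0) = 3.49619 / 0.959672 = 3.643107.
Therefore gamma(0) = 3.6431 (to 4 decimal places).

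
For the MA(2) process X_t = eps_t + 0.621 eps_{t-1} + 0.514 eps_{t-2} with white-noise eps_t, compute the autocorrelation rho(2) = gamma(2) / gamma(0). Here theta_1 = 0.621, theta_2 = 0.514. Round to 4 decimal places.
\rho(2) = 0.3115

For an MA(q) process with theta_0 = 1, the autocovariance is
  gamma(k) = sigma^2 * sum_{i=0..q-k} theta_i * theta_{i+k},
and rho(k) = gamma(k) / gamma(0). Sigma^2 cancels.
  numerator   = (1)*(0.514) = 0.514.
  denominator = (1)^2 + (0.621)^2 + (0.514)^2 = 1.649837.
  rho(2) = 0.514 / 1.649837 = 0.3115.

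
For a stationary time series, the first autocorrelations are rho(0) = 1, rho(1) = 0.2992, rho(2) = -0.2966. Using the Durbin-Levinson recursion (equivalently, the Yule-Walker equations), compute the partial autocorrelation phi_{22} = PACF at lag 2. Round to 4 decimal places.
\phi_{22} = -0.4241

The PACF at lag k is phi_{kk}, the last component of the solution
to the Yule-Walker system G_k phi = r_k where
  (G_k)_{ij} = rho(|i - j|), (r_k)_i = rho(i), i,j = 1..k.
Equivalently, Durbin-Levinson gives phi_{kk} iteratively:
  phi_{11} = rho(1)
  phi_{kk} = [rho(k) - sum_{j=1..k-1} phi_{k-1,j} rho(k-j)]
            / [1 - sum_{j=1..k-1} phi_{k-1,j} rho(j)],
  phi_{k,j} = phi_{k-1,j} - phi_{kk} phi_{k-1,k-j},  j = 1..k-1.
Step k = 1:
  phi_11 = rho(1) = 0.2992.
Step k = 2:
  phi_22 = [rho(2) - phi_11 rho(1)] / [1 - phi_11 rho(1)] = [-0.2966 - (0.2992)(0.2992)] / [1 - (0.2992)(0.2992)]
         = -0.38612064 / 0.91047936 = -0.4241.
Therefore phi_{22} = -0.4241.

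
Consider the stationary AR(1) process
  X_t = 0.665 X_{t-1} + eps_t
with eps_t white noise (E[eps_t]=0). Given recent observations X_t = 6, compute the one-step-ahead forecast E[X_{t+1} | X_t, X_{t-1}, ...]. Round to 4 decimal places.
E[X_{t+1} \mid \mathcal F_t] = 3.9900

For an AR(p) model X_t = c + sum_i phi_i X_{t-i} + eps_t, the
one-step-ahead conditional mean is
  E[X_{t+1} | X_t, ...] = c + sum_i phi_i X_{t+1-i}.
Substitute known values:
  E[X_{t+1} | ...] = (0.665) * (6)
                   = 3.9900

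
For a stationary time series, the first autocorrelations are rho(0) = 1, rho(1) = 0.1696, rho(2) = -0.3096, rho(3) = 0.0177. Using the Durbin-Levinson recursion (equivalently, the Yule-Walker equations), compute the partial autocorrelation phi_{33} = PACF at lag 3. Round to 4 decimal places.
\phi_{33} = 0.1729

The PACF at lag k is phi_{kk}, the last component of the solution
to the Yule-Walker system G_k phi = r_k where
  (G_k)_{ij} = rho(|i - j|), (r_k)_i = rho(i), i,j = 1..k.
Equivalently, Durbin-Levinson gives phi_{kk} iteratively:
  phi_{11} = rho(1)
  phi_{kk} = [rho(k) - sum_{j=1..k-1} phi_{k-1,j} rho(k-j)]
            / [1 - sum_{j=1..k-1} phi_{k-1,j} rho(j)],
  phi_{k,j} = phi_{k-1,j} - phi_{kk} phi_{k-1,k-j},  j = 1..k-1.
Step k = 1:
  phi_11 = rho(1) = 0.1696.
Step k = 2:
  phi_22 = [rho(2) - phi_11 rho(1)] / [1 - phi_11 rho(1)] = [-0.3096 - (0.1696)(0.1696)] / [1 - (0.1696)(0.1696)]
         = -0.33836416 / 0.97123584 = -0.348385.
  Update: phi_21 = phi_11 - phi_22 phi_11 = 0.1696 - (-0.348385)(0.1696) = 0.228686.
Step k = 3:
  phi_33 = [rho(3) - phi_21 rho(2) - phi_22 rho(1)] / [1 - phi_21 rho(1) - phi_22 rho(2)]
    numerator   = 0.0177 - (0.228686)(-0.3096) - (-0.348385)(0.1696) = 0.14758735
    denominator = 1 - (0.228686)(0.1696) - (-0.348385)(-0.3096) = 0.85335479
  phi_33 = 0.14758735 / 0.85335479 = 0.1729.
Therefore phi_{33} = 0.1729.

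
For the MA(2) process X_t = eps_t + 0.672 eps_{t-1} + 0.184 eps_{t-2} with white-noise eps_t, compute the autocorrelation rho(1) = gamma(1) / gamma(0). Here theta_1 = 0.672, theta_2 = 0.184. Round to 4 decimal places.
\rho(1) = 0.5356

For an MA(q) process with theta_0 = 1, the autocovariance is
  gamma(k) = sigma^2 * sum_{i=0..q-k} theta_i * theta_{i+k},
and rho(k) = gamma(k) / gamma(0). Sigma^2 cancels.
  numerator   = (1)*(0.672) + (0.672)*(0.184) = 0.795648.
  denominator = (1)^2 + (0.672)^2 + (0.184)^2 = 1.48544.
  rho(1) = 0.795648 / 1.48544 = 0.5356.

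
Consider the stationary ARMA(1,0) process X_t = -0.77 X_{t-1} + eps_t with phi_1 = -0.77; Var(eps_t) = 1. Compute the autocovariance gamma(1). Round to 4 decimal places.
\gamma(1) = -1.8914

Multiply the model equation by X_{t-k} and take expectations. With theta_0 = psi_0 = 1 and psi_j the MA(infinity) weights, this gives
  gamma(k) - sum_i phi_i gamma(k-i) = c_k,
  c_k = sigma^2 * sum_{j=k..q} theta_j psi_{j-k}   (c_k = 0 for k > q),
using gamma(-m) = gamma(m).
Pure AR (q = 0): c_0 = sigma^2 = 1, c_k = 0 for k >= 1.
Equations for k = 0 and k = 1 (AR order 1):
  gamma(0) = phi_1 gamma(1) + c_0
  gamma(1) = phi_1 gamma(0) + c_1
Substituting the second into the first: gamma(0) (1 - phi_1^2) = c_0 + phi_1 c_1, so
  gamma(0) = c_0 / (1 - phi_1^2) = 1 / (1 - (-0.77)^2) = 1 / 0.4071 = 2.456399.
  gamma(1) = phi_1 gamma(0) = (-0.77)(2.456399) = -1.891427.
Therefore gamma(1) = -1.8914 (to 4 decimal places).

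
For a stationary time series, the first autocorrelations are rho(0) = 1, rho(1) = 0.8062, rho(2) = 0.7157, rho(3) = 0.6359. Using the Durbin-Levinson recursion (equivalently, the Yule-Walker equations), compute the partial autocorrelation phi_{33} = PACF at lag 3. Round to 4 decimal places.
\phi_{33} = 0.0470

The PACF at lag k is phi_{kk}, the last component of the solution
to the Yule-Walker system G_k phi = r_k where
  (G_k)_{ij} = rho(|i - j|), (r_k)_i = rho(i), i,j = 1..k.
Equivalently, Durbin-Levinson gives phi_{kk} iteratively:
  phi_{11} = rho(1)
  phi_{kk} = [rho(k) - sum_{j=1..k-1} phi_{k-1,j} rho(k-j)]
            / [1 - sum_{j=1..k-1} phi_{k-1,j} rho(j)],
  phi_{k,j} = phi_{k-1,j} - phi_{kk} phi_{k-1,k-j},  j = 1..k-1.
Step k = 1:
  phi_11 = rho(1) = 0.8062.
Step k = 2:
  phi_22 = [rho(2) - phi_11 rho(1)] / [1 - phi_11 rho(1)] = [0.7157 - (0.8062)(0.8062)] / [1 - (0.8062)(0.8062)]
         = 0.06574156 / 0.35004156 = 0.187811.
  Update: phi_21 = phi_11 - phi_22 phi_11 = 0.8062 - (0.187811)(0.8062) = 0.654787.
Step k = 3:
  phi_33 = [rho(3) - phi_21 rho(2) - phi_22 rho(1)] / [1 - phi_21 rho(1) - phi_22 rho(2)]
    numerator   = 0.6359 - (0.654787)(0.7157) - (0.187811)(0.8062) = 0.01585594
    denominator = 1 - (0.654787)(0.8062) - (0.187811)(0.7157) = 0.33769459
  phi_33 = 0.01585594 / 0.33769459 = 0.047.
Therefore phi_{33} = 0.0470.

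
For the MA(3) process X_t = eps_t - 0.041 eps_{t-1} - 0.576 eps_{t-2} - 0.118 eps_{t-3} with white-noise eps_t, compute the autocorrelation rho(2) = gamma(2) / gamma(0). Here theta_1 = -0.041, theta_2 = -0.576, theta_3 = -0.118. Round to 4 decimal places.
\rho(2) = -0.4239

For an MA(q) process with theta_0 = 1, the autocovariance is
  gamma(k) = sigma^2 * sum_{i=0..q-k} theta_i * theta_{i+k},
and rho(k) = gamma(k) / gamma(0). Sigma^2 cancels.
  numerator   = (1)*(-0.576) + (-0.041)*(-0.118) = -0.571162.
  denominator = (1)^2 + (-0.041)^2 + (-0.576)^2 + (-0.118)^2 = 1.347381.
  rho(2) = -0.571162 / 1.347381 = -0.4239.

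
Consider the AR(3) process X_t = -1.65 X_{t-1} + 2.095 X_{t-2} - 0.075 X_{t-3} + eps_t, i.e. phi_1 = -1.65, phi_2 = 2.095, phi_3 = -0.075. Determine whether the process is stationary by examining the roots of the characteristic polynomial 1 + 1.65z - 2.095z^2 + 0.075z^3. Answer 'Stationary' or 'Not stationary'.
\text{Not stationary}

The AR(p) characteristic polynomial is P(z) = 1 + 1.65z - 2.095z^2 + 0.075z^3.
Stationarity requires all roots to lie outside the unit circle, i.e. |z| > 1 for every root.
Degree 3: look for a simple real root z0 first, then factor out (1 - z/z0) and solve the remaining quadratic.
Testing z0 = -0.4: P(-0.4) = 1 + (1.65)(-0.4) + (-2.095)(-0.4)^2 + (0.075)(-0.4)^3
  = 1 + (-0.66) + (-0.3352) + (-0.0048) = 0.  So z_0 = -0.4 is a root, |z_0| = 0.4.
Divide out the factor (1 + 2.5 z) = (1 - z/z0) (since 1/z0 = -2.5):
  P(z) = (1 + 2.5 z)(1 + (-0.85) z + (0.03) z^2)
  [check: z-coef -0.85 - (-2.5) = 1.65; z^2-coef 0.03 - (-2.5)(-0.85) = -2.095; z^3-coef -(-2.5)(0.03) = 0.075.]
Remaining roots from the quadratic factor 1 + (-0.85) z + (0.03) z^2:
  Set 1 + (-0.85) z + (0.03) z^2 = 0, i.e. a z^2 + b z + c = 0 with a = 0.03, b = -0.85, c = 1.
  Discriminant D = b^2 - 4ac = (-0.85)^2 - 4*(0.03)*1 = 0.7225 - (0.12) = 0.6025.
  D >= 0, so the roots are real: z = (-b +/- sqrt(D)) / (2a) = (0.85 +/- 0.776209) / (0.06).
    z_1 = (0.85 + 0.776209) / (0.06) = 27.1035,   |z_1| = 27.1035.
    z_2 = (0.85 - 0.776209) / (0.06) = 1.2299,   |z_2| = 1.2299.
Moduli of all roots: 0.4000, 27.1035, 1.2299.
All moduli strictly greater than 1? No.
Verdict: Not stationary.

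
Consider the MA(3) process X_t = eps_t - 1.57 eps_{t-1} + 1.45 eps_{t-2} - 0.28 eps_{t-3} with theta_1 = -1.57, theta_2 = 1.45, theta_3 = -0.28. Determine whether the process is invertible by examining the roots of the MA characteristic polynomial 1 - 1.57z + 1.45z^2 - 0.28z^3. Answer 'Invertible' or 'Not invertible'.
\text{Not invertible}

The MA(q) characteristic polynomial is P(z) = 1 - 1.57z + 1.45z^2 - 0.28z^3.
Invertibility requires all roots to lie outside the unit circle, i.e. |z| > 1 for every root.
Degree 3: look for a simple real root z0 first, then factor out (1 - z/z0) and solve the remaining quadratic.
Testing z0 = 4: P(4) = 1 + (-1.57)(4) + (1.45)(4)^2 + (-0.28)(4)^3
  = 1 + (-6.28) + (23.2) + (-17.92) = 0.  So z_0 = 4 is a root, |z_0| = 4.
Divide out the factor (1 - 0.25 z) = (1 - z/z0) (since 1/z0 = 0.25):
  P(z) = (1 - 0.25 z)(1 + (-1.32) z + (1.12) z^2)
  [check: z-coef -1.32 - (0.25) = -1.57; z^2-coef 1.12 - (0.25)(-1.32) = 1.45; z^3-coef -(0.25)(1.12) = -0.28.]
Remaining roots from the quadratic factor 1 + (-1.32) z + (1.12) z^2:
  Set 1 + (-1.32) z + (1.12) z^2 = 0, i.e. a z^2 + b z + c = 0 with a = 1.12, b = -1.32, c = 1.
  Discriminant D = b^2 - 4ac = (-1.32)^2 - 4*(1.12)*1 = 1.7424 - (4.48) = -2.7376.
  D < 0, so the roots are the complex-conjugate pair z = (-b +/- i sqrt(-D)) / (2a) = 0.5893 +/- 0.7386i.
  For a conjugate pair |z|^2 = z * conj(z) = (product of roots) = c/a = 1/(1.12) = 0.892857, so |z| = sqrt(0.892857) = 0.9449 for both roots.
Moduli of all roots: 4.0000, 0.9449, 0.9449.
All moduli strictly greater than 1? No.
Verdict: Not invertible.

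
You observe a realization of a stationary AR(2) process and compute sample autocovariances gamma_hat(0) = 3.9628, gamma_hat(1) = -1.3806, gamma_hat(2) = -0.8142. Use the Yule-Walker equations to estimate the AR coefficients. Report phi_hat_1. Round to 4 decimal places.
\hat\phi_{1} = -0.4780

The Yule-Walker equations for an AR(p) process read, in matrix form,
  Gamma_p phi = r_p,   with   (Gamma_p)_{ij} = gamma(|i - j|),
                       (r_p)_i = gamma(i),   i,j = 1..p.
Substitute the sample gammas (Toeplitz matrix and right-hand side of size 2):
  Gamma_p = [[3.9628, -1.3806], [-1.3806, 3.9628]]
  r_p     = [-1.3806, -0.8142]
Written out:
  3.9628 phi_1 - 1.3806 phi_2 = -1.3806
  -1.3806 phi_1 + 3.9628 phi_2 = -0.8142
Solve by Cramer's rule:
  det = gamma(0)^2 - gamma(1)^2 = (3.9628)^2 - (-1.3806)^2 = 15.70378384 - 1.90605636 = 13.79772748
  phi_hat_1 = [gamma(1) gamma(0) - gamma(1) gamma(2)] / det = [(-1.3806)(3.9628) - (-1.3806)(-0.8142)] / 13.79772748 = -6.5951262 / 13.79772748 = -0.478
  phi_hat_2 = [gamma(0) gamma(2) - gamma(1)^2] / det = [(3.9628)(-0.8142) - (-1.3806)^2] / 13.79772748 = -5.13256812 / 13.79772748 = -0.372
So phi_hat = [-0.4780, -0.3720].
Therefore phi_hat_1 = -0.4780.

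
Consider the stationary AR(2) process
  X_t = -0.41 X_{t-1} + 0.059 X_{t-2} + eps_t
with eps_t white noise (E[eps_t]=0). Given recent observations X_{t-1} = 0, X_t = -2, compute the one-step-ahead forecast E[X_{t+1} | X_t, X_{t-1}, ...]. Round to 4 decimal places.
E[X_{t+1} \mid \mathcal F_t] = 0.8200

For an AR(p) model X_t = c + sum_i phi_i X_{t-i} + eps_t, the
one-step-ahead conditional mean is
  E[X_{t+1} | X_t, ...] = c + sum_i phi_i X_{t+1-i}.
Substitute known values:
  E[X_{t+1} | ...] = (-0.41) * (-2) + (0.059) * (0)
                   = 0.8200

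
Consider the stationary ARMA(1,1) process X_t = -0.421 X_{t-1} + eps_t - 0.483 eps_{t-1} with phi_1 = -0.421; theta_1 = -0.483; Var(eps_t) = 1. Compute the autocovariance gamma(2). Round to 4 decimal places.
\gamma(2) = 0.5566

Multiply the model equation by X_{t-k} and take expectations. With theta_0 = psi_0 = 1 and psi_j the MA(infinity) weights, this gives
  gamma(k) - sum_i phi_i gamma(k-i) = c_k,
  c_k = sigma^2 * sum_{j=k..q} theta_j psi_{j-k}   (c_k = 0 for k > q),
using gamma(-m) = gamma(m).
psi-weights needed (psi_j = theta_j + sum_i phi_i psi_{j-i}):
  psi_1 = theta_1 + phi_1 = -0.483 + (-0.421) = -0.904
Right-hand sides:
  c_0 = sigma^2 (1 + theta_1 psi_1) = 1 * (1 + (-0.483)(-0.904)) = 1 * 1.436632 = 1.436632
  c_1 = sigma^2 theta_1 = 1 * (-0.483) = -0.483
  c_2 = 0
Equations for k = 0 and k = 1 (AR order 1):
  gamma(0) = phi_1 gamma(1) + c_0
  gamma(1) = phi_1 gamma(0) + c_1
Substituting the second into the first: gamma(0) (1 - phi_1^2) = c_0 + phi_1 c_1, so
  gamma(0) = (c_0 + phi_1 c_1) / (1 - phi_1^2) = (1.436632 + (-0.421)(-0.483)) / (1 - (-0.421)^2) = 1.639975 / 0.822759 = 1.993263.
  gamma(1) = phi_1 gamma(0) + c_1 = (-0.421)(1.993263) + (-0.483) = -1.322164.
For k = 2 (> q): gamma(2) = phi_1 gamma(1) = (-0.421)(-1.322164) = 0.556631.
Therefore gamma(2) = 0.5566 (to 4 decimal places).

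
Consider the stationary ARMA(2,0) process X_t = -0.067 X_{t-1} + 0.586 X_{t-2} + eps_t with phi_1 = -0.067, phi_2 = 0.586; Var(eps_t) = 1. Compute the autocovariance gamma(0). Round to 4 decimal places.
\gamma(0) = 1.5639

Multiply the model equation by X_{t-k} and take expectations. With theta_0 = psi_0 = 1 and psi_j the MA(infinity) weights, this gives
  gamma(k) - sum_i phi_i gamma(k-i) = c_k,
  c_k = sigma^2 * sum_{j=k..q} theta_j psi_{j-k}   (c_k = 0 for k > q),
using gamma(-m) = gamma(m).
Pure AR (q = 0): c_0 = sigma^2 = 1, c_k = 0 for k >= 1.
Equations for k = 0, 1, 2 (AR order 2, c_2 = 0):
  (E0) gamma(0) = phi_1 gamma(1) + phi_2 gamma(2) + c_0
  (E1) gamma(1) = phi_1 gamma(0) + phi_2 gamma(1) + c_1
  (E2) gamma(2) = phi_1 gamma(1) + phi_2 gamma(0)
From (E1): gamma(1) = A gamma(0) + B with
  A = phi_1 / (1 - phi_2) = -0.067 / 0.414 = -0.161836,   B = c_1 / (1 - phi_2) = 0 / 0.414 = 0.
Insert (E2) into (E0): gamma(0) (1 - phi_2^2) = phi_1 (1 + phi_2) gamma(1) + c_0.
  phi_1 (1 + phi_2) = (-0.067)(1.586) = -0.106262,   1 - phi_2^2 = 0.656604.
Replace gamma(1) by A gamma(0) + B and collect gamma(0):
  gamma(0) [0.656604 - (-0.106262)(-0.161836)] = c_0 = 1
  gamma(0) * 0.639407 = 1
  gamma(0) = 1 / 0.639407 = 1.563949.
Therefore gamma(0) = 1.5639 (to 4 decimal places).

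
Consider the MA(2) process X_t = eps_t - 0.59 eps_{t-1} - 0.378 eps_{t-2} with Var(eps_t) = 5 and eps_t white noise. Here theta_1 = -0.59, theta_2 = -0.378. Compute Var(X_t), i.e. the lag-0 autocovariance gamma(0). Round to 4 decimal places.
\gamma(0) = 7.4549

For an MA(q) process X_t = eps_t + sum_i theta_i eps_{t-i} with
Var(eps_t) = sigma^2, the variance is
  gamma(0) = sigma^2 * (1 + sum_i theta_i^2).
  sum_i theta_i^2 = (-0.59)^2 + (-0.378)^2 = 0.3481 + 0.142884 = 0.490984.
  gamma(0) = 5 * (1 + 0.490984) = 5 * 1.490984 = 7.45492, which rounds to 7.4549.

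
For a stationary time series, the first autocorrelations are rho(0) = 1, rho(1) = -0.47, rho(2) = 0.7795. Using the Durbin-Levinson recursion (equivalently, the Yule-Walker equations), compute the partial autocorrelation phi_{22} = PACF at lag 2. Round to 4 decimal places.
\phi_{22} = 0.7170

The PACF at lag k is phi_{kk}, the last component of the solution
to the Yule-Walker system G_k phi = r_k where
  (G_k)_{ij} = rho(|i - j|), (r_k)_i = rho(i), i,j = 1..k.
Equivalently, Durbin-Levinson gives phi_{kk} iteratively:
  phi_{11} = rho(1)
  phi_{kk} = [rho(k) - sum_{j=1..k-1} phi_{k-1,j} rho(k-j)]
            / [1 - sum_{j=1..k-1} phi_{k-1,j} rho(j)],
  phi_{k,j} = phi_{k-1,j} - phi_{kk} phi_{k-1,k-j},  j = 1..k-1.
Step k = 1:
  phi_11 = rho(1) = -0.47.
Step k = 2:
  phi_22 = [rho(2) - phi_11 rho(1)] / [1 - phi_11 rho(1)] = [0.7795 - (-0.47)(-0.47)] / [1 - (-0.47)(-0.47)]
         = 0.5586 / 0.7791 = 0.717.
Therefore phi_{22} = 0.7170.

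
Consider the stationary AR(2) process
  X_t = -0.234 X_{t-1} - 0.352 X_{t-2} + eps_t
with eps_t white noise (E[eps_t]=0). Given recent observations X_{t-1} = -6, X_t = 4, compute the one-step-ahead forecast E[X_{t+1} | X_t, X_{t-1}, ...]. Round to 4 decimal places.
E[X_{t+1} \mid \mathcal F_t] = 1.1760

For an AR(p) model X_t = c + sum_i phi_i X_{t-i} + eps_t, the
one-step-ahead conditional mean is
  E[X_{t+1} | X_t, ...] = c + sum_i phi_i X_{t+1-i}.
Substitute known values:
  E[X_{t+1} | ...] = (-0.234) * (4) + (-0.352) * (-6)
                   = 1.1760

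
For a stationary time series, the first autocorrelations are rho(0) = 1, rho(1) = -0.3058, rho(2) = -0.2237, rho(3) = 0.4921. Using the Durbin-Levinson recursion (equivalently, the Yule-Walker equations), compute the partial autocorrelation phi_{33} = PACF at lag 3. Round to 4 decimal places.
\phi_{33} = 0.3680

The PACF at lag k is phi_{kk}, the last component of the solution
to the Yule-Walker system G_k phi = r_k where
  (G_k)_{ij} = rho(|i - j|), (r_k)_i = rho(i), i,j = 1..k.
Equivalently, Durbin-Levinson gives phi_{kk} iteratively:
  phi_{11} = rho(1)
  phi_{kk} = [rho(k) - sum_{j=1..k-1} phi_{k-1,j} rho(k-j)]
            / [1 - sum_{j=1..k-1} phi_{k-1,j} rho(j)],
  phi_{k,j} = phi_{k-1,j} - phi_{kk} phi_{k-1,k-j},  j = 1..k-1.
Step k = 1:
  phi_11 = rho(1) = -0.3058.
Step k = 2:
  phi_22 = [rho(2) - phi_11 rho(1)] / [1 - phi_11 rho(1)] = [-0.2237 - (-0.3058)(-0.3058)] / [1 - (-0.3058)(-0.3058)]
         = -0.31721364 / 0.90648636 = -0.349938.
  Update: phi_21 = phi_11 - phi_22 phi_11 = -0.3058 - (-0.349938)(-0.3058) = -0.412811.
Step k = 3:
  phi_33 = [rho(3) - phi_21 rho(2) - phi_22 rho(1)] / [1 - phi_21 rho(1) - phi_22 rho(2)]
    numerator   = 0.4921 - (-0.412811)(-0.2237) - (-0.349938)(-0.3058) = 0.29274329
    denominator = 1 - (-0.412811)(-0.3058) - (-0.349938)(-0.2237) = 0.79548139
  phi_33 = 0.29274329 / 0.79548139 = 0.368.
Therefore phi_{33} = 0.3680.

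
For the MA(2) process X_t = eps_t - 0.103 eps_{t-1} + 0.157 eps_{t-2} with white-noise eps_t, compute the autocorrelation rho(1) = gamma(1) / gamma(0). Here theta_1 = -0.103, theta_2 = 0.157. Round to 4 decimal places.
\rho(1) = -0.1151

For an MA(q) process with theta_0 = 1, the autocovariance is
  gamma(k) = sigma^2 * sum_{i=0..q-k} theta_i * theta_{i+k},
and rho(k) = gamma(k) / gamma(0). Sigma^2 cancels.
  numerator   = (1)*(-0.103) + (-0.103)*(0.157) = -0.119171.
  denominator = (1)^2 + (-0.103)^2 + (0.157)^2 = 1.035258.
  rho(1) = -0.119171 / 1.035258 = -0.1151.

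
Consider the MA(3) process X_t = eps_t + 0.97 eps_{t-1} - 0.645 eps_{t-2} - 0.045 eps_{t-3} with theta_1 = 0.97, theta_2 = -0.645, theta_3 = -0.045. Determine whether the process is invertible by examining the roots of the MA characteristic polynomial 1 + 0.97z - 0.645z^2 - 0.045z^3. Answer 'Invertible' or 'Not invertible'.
\text{Not invertible}

The MA(q) characteristic polynomial is P(z) = 1 + 0.97z - 0.645z^2 - 0.045z^3.
Invertibility requires all roots to lie outside the unit circle, i.e. |z| > 1 for every root.
Degree 3: look for a simple real root z0 first, then factor out (1 - z/z0) and solve the remaining quadratic.
Testing z0 = 2: P(2) = 1 + (0.97)(2) + (-0.645)(2)^2 + (-0.045)(2)^3
  = 1 + (1.94) + (-2.58) + (-0.36) = 0.  So z_0 = 2 is a root, |z_0| = 2.
Divide out the factor (1 - 0.5 z) = (1 - z/z0) (since 1/z0 = 0.5):
  P(z) = (1 - 0.5 z)(1 + (1.47) z + (0.09) z^2)
  [check: z-coef 1.47 - (0.5) = 0.97; z^2-coef 0.09 - (0.5)(1.47) = -0.645; z^3-coef -(0.5)(0.09) = -0.045.]
Remaining roots from the quadratic factor 1 + (1.47) z + (0.09) z^2:
  Set 1 + (1.47) z + (0.09) z^2 = 0, i.e. a z^2 + b z + c = 0 with a = 0.09, b = 1.47, c = 1.
  Discriminant D = b^2 - 4ac = (1.47)^2 - 4*(0.09)*1 = 2.1609 - (0.36) = 1.8009.
  D >= 0, so the roots are real: z = (-b +/- sqrt(D)) / (2a) = (-1.47 +/- 1.341976) / (0.18).
    z_1 = (-1.47 + 1.341976) / (0.18) = -0.7112,   |z_1| = 0.7112.
    z_2 = (-1.47 - 1.341976) / (0.18) = -15.6221,   |z_2| = 15.6221.
Moduli of all roots: 2.0000, 0.7112, 15.6221.
All moduli strictly greater than 1? No.
Verdict: Not invertible.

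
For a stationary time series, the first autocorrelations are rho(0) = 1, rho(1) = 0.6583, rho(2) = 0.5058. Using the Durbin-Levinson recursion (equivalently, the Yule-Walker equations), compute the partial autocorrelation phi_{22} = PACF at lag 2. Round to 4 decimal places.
\phi_{22} = 0.1278

The PACF at lag k is phi_{kk}, the last component of the solution
to the Yule-Walker system G_k phi = r_k where
  (G_k)_{ij} = rho(|i - j|), (r_k)_i = rho(i), i,j = 1..k.
Equivalently, Durbin-Levinson gives phi_{kk} iteratively:
  phi_{11} = rho(1)
  phi_{kk} = [rho(k) - sum_{j=1..k-1} phi_{k-1,j} rho(k-j)]
            / [1 - sum_{j=1..k-1} phi_{k-1,j} rho(j)],
  phi_{k,j} = phi_{k-1,j} - phi_{kk} phi_{k-1,k-j},  j = 1..k-1.
Step k = 1:
  phi_11 = rho(1) = 0.6583.
Step k = 2:
  phi_22 = [rho(2) - phi_11 rho(1)] / [1 - phi_11 rho(1)] = [0.5058 - (0.6583)(0.6583)] / [1 - (0.6583)(0.6583)]
         = 0.07244111 / 0.56664111 = 0.1278.
Therefore phi_{22} = 0.1278.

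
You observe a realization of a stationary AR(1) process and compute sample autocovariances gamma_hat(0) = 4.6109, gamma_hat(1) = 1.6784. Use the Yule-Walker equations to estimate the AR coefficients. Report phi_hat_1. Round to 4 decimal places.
\hat\phi_{1} = 0.3640

The Yule-Walker equations for an AR(p) process read, in matrix form,
  Gamma_p phi = r_p,   with   (Gamma_p)_{ij} = gamma(|i - j|),
                       (r_p)_i = gamma(i),   i,j = 1..p.
Substitute the sample gammas (Toeplitz matrix and right-hand side of size 1):
  Gamma_p = [[4.6109]]
  r_p     = [1.6784]
With p = 1 this is the single equation gamma(0) phi_1 = gamma(1):
  phi_hat_1 = gamma(1) / gamma(0) = 1.6784 / 4.6109 = 0.3640.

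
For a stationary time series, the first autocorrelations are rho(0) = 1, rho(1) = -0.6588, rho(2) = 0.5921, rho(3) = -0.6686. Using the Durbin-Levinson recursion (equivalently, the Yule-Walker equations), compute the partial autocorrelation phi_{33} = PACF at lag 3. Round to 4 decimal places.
\phi_{33} = -0.3899

The PACF at lag k is phi_{kk}, the last component of the solution
to the Yule-Walker system G_k phi = r_k where
  (G_k)_{ij} = rho(|i - j|), (r_k)_i = rho(i), i,j = 1..k.
Equivalently, Durbin-Levinson gives phi_{kk} iteratively:
  phi_{11} = rho(1)
  phi_{kk} = [rho(k) - sum_{j=1..k-1} phi_{k-1,j} rho(k-j)]
            / [1 - sum_{j=1..k-1} phi_{k-1,j} rho(j)],
  phi_{k,j} = phi_{k-1,j} - phi_{kk} phi_{k-1,k-j},  j = 1..k-1.
Step k = 1:
  phi_11 = rho(1) = -0.6588.
Step k = 2:
  phi_22 = [rho(2) - phi_11 rho(1)] / [1 - phi_11 rho(1)] = [0.5921 - (-0.6588)(-0.6588)] / [1 - (-0.6588)(-0.6588)]
         = 0.15808256 / 0.56598256 = 0.279306.
  Update: phi_21 = phi_11 - phi_22 phi_11 = -0.6588 - (0.279306)(-0.6588) = -0.474793.
Step k = 3:
  phi_33 = [rho(3) - phi_21 rho(2) - phi_22 rho(1)] / [1 - phi_21 rho(1) - phi_22 rho(2)]
    numerator   = -0.6686 - (-0.474793)(0.5921) - (0.279306)(-0.6588) = -0.20346804
    denominator = 1 - (-0.474793)(-0.6588) - (0.279306)(0.5921) = 0.52182909
  phi_33 = -0.20346804 / 0.52182909 = -0.3899.
Therefore phi_{33} = -0.3899.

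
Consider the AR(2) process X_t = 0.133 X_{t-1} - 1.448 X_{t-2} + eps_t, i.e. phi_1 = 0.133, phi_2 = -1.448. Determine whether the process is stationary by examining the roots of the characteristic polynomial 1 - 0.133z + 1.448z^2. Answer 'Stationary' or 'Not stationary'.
\text{Not stationary}

The AR(p) characteristic polynomial is P(z) = 1 - 0.133z + 1.448z^2.
Stationarity requires all roots to lie outside the unit circle, i.e. |z| > 1 for every root.
Set 1 + (-0.133) z + (1.448) z^2 = 0, i.e. a z^2 + b z + c = 0 with a = 1.448, b = -0.133, c = 1.
Discriminant D = b^2 - 4ac = (-0.133)^2 - 4*(1.448)*1 = 0.017689 - (5.792) = -5.774311.
D < 0, so the roots are the complex-conjugate pair z = (-b +/- i sqrt(-D)) / (2a) = 0.0459 +/- 0.8298i.
For a conjugate pair |z|^2 = z * conj(z) = (product of roots) = c/a = 1/(1.448) = 0.690608, so |z| = sqrt(0.690608) = 0.831 for both roots.
Moduli of all roots: 0.8310, 0.8310.
All moduli strictly greater than 1? No.
Verdict: Not stationary.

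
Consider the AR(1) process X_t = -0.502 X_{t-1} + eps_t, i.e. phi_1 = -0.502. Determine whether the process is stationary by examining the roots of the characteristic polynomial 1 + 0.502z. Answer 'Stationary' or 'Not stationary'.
\text{Stationary}

The AR(p) characteristic polynomial is P(z) = 1 + 0.502z.
Stationarity requires all roots to lie outside the unit circle, i.e. |z| > 1 for every root.
This is linear in z: 1 + (0.502) z = 0  =>  z = -1/(0.502) = -1.992032,  |z| = 1.992032.
Moduli of all roots: 1.9920.
All moduli strictly greater than 1? Yes.
Verdict: Stationary.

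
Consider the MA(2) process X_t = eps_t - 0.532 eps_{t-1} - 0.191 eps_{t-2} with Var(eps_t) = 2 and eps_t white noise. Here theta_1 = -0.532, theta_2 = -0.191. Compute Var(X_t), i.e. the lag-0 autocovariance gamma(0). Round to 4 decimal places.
\gamma(0) = 2.6390

For an MA(q) process X_t = eps_t + sum_i theta_i eps_{t-i} with
Var(eps_t) = sigma^2, the variance is
  gamma(0) = sigma^2 * (1 + sum_i theta_i^2).
  sum_i theta_i^2 = (-0.532)^2 + (-0.191)^2 = 0.283024 + 0.036481 = 0.319505.
  gamma(0) = 2 * (1 + 0.319505) = 2 * 1.319505 = 2.63901, which rounds to 2.6390.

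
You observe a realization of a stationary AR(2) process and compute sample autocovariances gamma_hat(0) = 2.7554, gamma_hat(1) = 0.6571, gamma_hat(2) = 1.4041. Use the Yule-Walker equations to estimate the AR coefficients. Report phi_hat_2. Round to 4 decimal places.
\hat\phi_{2} = 0.4800

The Yule-Walker equations for an AR(p) process read, in matrix form,
  Gamma_p phi = r_p,   with   (Gamma_p)_{ij} = gamma(|i - j|),
                       (r_p)_i = gamma(i),   i,j = 1..p.
Substitute the sample gammas (Toeplitz matrix and right-hand side of size 2):
  Gamma_p = [[2.7554, 0.6571], [0.6571, 2.7554]]
  r_p     = [0.6571, 1.4041]
Written out:
  2.7554 phi_1 + 0.6571 phi_2 = 0.6571
  0.6571 phi_1 + 2.7554 phi_2 = 1.4041
Solve by Cramer's rule:
  det = gamma(0)^2 - gamma(1)^2 = (2.7554)^2 - (0.6571)^2 = 7.59222916 - 0.43178041 = 7.16044875
  phi_hat_1 = [gamma(1) gamma(0) - gamma(1) gamma(2)] / det = [(0.6571)(2.7554) - (0.6571)(1.4041)] / 7.16044875 = 0.88793923 / 7.16044875 = 0.124
  phi_hat_2 = [gamma(0) gamma(2) - gamma(1)^2] / det = [(2.7554)(1.4041) - (0.6571)^2] / 7.16044875 = 3.43707673 / 7.16044875 = 0.48
So phi_hat = [0.1240, 0.4800].
Therefore phi_hat_2 = 0.4800.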